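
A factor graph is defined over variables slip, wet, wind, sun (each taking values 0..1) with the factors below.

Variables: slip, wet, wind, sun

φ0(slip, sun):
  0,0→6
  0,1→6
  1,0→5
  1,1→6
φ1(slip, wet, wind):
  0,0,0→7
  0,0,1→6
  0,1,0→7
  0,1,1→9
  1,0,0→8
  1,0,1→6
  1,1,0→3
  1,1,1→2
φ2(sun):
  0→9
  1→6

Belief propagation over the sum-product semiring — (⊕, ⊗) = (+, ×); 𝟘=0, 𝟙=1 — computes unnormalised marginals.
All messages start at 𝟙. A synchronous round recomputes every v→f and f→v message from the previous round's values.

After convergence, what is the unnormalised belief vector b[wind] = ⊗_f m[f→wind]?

b[wind] = [2151, 1998]

init: all messages = 𝟙 over 2 values
r1 m[φ0→slip] = [12, 11]
r1 m[φ0→sun] = [11, 12]
r1 m[φ1→slip] = [29, 19]
r1 m[φ1→wet] = [27, 21]
r1 m[φ1→wind] = [25, 23]
r1 m[φ2→sun] = [9, 6]
r1 m[slip→φ0] = [1, 1]
r1 m[slip→φ1] = [1, 1]
r1 m[wet→φ1] = [1, 1]
r1 m[wind→φ1] = [1, 1]
r1 m[sun→φ0] = [1, 1]
r1 m[sun→φ2] = [1, 1]
r2 m[φ0→slip] = [12, 11]
r2 m[φ0→sun] = [11, 12]
r2 m[φ1→slip] = [29, 19]
r2 m[φ1→wet] = [27, 21]
r2 m[φ1→wind] = [25, 23]
r2 m[φ2→sun] = [9, 6]
r2 m[slip→φ0] = [29, 19]
r2 m[slip→φ1] = [12, 11]
r2 m[wet→φ1] = [1, 1]
r2 m[wind→φ1] = [1, 1]
r2 m[sun→φ0] = [9, 6]
r2 m[sun→φ2] = [11, 12]
r3 m[φ0→slip] = [90, 81]
r3 m[φ0→sun] = [269, 288]
r3 m[φ1→slip] = [29, 19]
r3 m[φ1→wet] = [310, 247]
r3 m[φ1→wind] = [289, 268]
r3 m[φ2→sun] = [9, 6]
r3 m[slip→φ0] = [29, 19]
r3 m[slip→φ1] = [12, 11]
r3 m[wet→φ1] = [1, 1]
r3 m[wind→φ1] = [1, 1]
r3 m[sun→φ0] = [9, 6]
r3 m[sun→φ2] = [11, 12]
r4 m[φ0→slip] = [90, 81]
r4 m[φ0→sun] = [269, 288]
r4 m[φ1→slip] = [29, 19]
r4 m[φ1→wet] = [310, 247]
r4 m[φ1→wind] = [289, 268]
r4 m[φ2→sun] = [9, 6]
r4 m[slip→φ0] = [29, 19]
r4 m[slip→φ1] = [90, 81]
r4 m[wet→φ1] = [1, 1]
r4 m[wind→φ1] = [1, 1]
r4 m[sun→φ0] = [9, 6]
r4 m[sun→φ2] = [269, 288]
r5 m[φ0→slip] = [90, 81]
r5 m[φ0→sun] = [269, 288]
r5 m[φ1→slip] = [29, 19]
r5 m[φ1→wet] = [2304, 1845]
r5 m[φ1→wind] = [2151, 1998]
r5 m[φ2→sun] = [9, 6]
r5 m[slip→φ0] = [29, 19]
r5 m[slip→φ1] = [90, 81]
r5 m[wet→φ1] = [1, 1]
r5 m[wind→φ1] = [1, 1]
r5 m[sun→φ0] = [9, 6]
r5 m[sun→φ2] = [269, 288]
r6 m[φ0→slip] = [90, 81]
r6 m[φ0→sun] = [269, 288]
r6 m[φ1→slip] = [29, 19]
r6 m[φ1→wet] = [2304, 1845]
r6 m[φ1→wind] = [2151, 1998]
r6 m[φ2→sun] = [9, 6]
r6 m[slip→φ0] = [29, 19]
r6 m[slip→φ1] = [90, 81]
r6 m[wet→φ1] = [1, 1]
r6 m[wind→φ1] = [1, 1]
r6 m[sun→φ0] = [9, 6]
r6 m[sun→φ2] = [269, 288]
fixed point reached at round 6
b[wind] = ⊗ incoming = [2151, 1998]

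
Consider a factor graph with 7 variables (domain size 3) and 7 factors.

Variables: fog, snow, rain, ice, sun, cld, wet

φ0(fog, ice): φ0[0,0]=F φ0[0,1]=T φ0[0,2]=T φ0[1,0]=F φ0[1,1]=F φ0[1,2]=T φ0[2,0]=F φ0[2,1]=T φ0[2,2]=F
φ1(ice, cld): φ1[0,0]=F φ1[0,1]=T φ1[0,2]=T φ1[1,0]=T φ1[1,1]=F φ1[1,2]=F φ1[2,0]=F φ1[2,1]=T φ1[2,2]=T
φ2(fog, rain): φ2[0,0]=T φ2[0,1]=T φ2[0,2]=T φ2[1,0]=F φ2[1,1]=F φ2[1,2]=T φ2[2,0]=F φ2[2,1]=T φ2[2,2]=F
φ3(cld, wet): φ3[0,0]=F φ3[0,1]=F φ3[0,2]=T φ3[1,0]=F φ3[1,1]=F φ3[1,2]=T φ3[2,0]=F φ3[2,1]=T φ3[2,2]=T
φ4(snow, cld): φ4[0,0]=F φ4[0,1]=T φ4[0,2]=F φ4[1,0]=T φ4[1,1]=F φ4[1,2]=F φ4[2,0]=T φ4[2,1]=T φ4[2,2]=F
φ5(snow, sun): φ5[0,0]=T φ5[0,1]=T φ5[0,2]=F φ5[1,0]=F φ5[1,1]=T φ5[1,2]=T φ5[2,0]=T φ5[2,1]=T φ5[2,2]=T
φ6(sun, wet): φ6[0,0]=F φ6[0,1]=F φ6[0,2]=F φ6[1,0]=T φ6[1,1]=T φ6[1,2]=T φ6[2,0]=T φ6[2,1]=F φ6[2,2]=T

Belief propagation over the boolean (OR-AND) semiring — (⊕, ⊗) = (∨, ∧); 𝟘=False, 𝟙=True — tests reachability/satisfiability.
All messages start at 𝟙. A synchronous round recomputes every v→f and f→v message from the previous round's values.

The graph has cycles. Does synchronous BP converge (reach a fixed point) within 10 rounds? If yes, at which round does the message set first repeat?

CONVERGED at round 5

init: all messages = 𝟙 over 3 values
r1 m[φ0→fog] = [T, T, T]
r1 m[φ0→ice] = [F, T, T]
r1 m[φ1→ice] = [T, T, T]
r1 m[φ1→cld] = [T, T, T]
r1 m[φ2→fog] = [T, T, T]
r1 m[φ2→rain] = [T, T, T]
r1 m[φ3→cld] = [T, T, T]
r1 m[φ3→wet] = [F, T, T]
r1 m[φ4→snow] = [T, T, T]
r1 m[φ4→cld] = [T, T, F]
r1 m[φ5→snow] = [T, T, T]
r1 m[φ5→sun] = [T, T, T]
r1 m[φ6→sun] = [F, T, T]
r1 m[φ6→wet] = [T, T, T]
r1 m[fog→φ0] = [T, T, T]
r1 m[fog→φ2] = [T, T, T]
r1 m[snow→φ4] = [T, T, T]
r1 m[snow→φ5] = [T, T, T]
r1 m[rain→φ2] = [T, T, T]
r1 m[ice→φ0] = [T, T, T]
r1 m[ice→φ1] = [T, T, T]
r1 m[sun→φ5] = [T, T, T]
r1 m[sun→φ6] = [T, T, T]
r1 m[cld→φ1] = [T, T, T]
r1 m[cld→φ3] = [T, T, T]
r1 m[cld→φ4] = [T, T, T]
r1 m[wet→φ3] = [T, T, T]
r1 m[wet→φ6] = [T, T, T]
r2 m[φ0→fog] = [T, T, T]
r2 m[φ0→ice] = [F, T, T]
r2 m[φ1→ice] = [T, T, T]
r2 m[φ1→cld] = [T, T, T]
r2 m[φ2→fog] = [T, T, T]
r2 m[φ2→rain] = [T, T, T]
r2 m[φ3→cld] = [T, T, T]
r2 m[φ3→wet] = [F, T, T]
r2 m[φ4→snow] = [T, T, T]
r2 m[φ4→cld] = [T, T, F]
r2 m[φ5→snow] = [T, T, T]
r2 m[φ5→sun] = [T, T, T]
r2 m[φ6→sun] = [F, T, T]
r2 m[φ6→wet] = [T, T, T]
r2 m[fog→φ0] = [T, T, T]
r2 m[fog→φ2] = [T, T, T]
r2 m[snow→φ4] = [T, T, T]
r2 m[snow→φ5] = [T, T, T]
r2 m[rain→φ2] = [T, T, T]
r2 m[ice→φ0] = [T, T, T]
r2 m[ice→φ1] = [F, T, T]
r2 m[sun→φ5] = [F, T, T]
r2 m[sun→φ6] = [T, T, T]
r2 m[cld→φ1] = [T, T, F]
r2 m[cld→φ3] = [T, T, F]
r2 m[cld→φ4] = [T, T, T]
r2 m[wet→φ3] = [T, T, T]
r2 m[wet→φ6] = [F, T, T]
r3 m[φ0→fog] = [T, T, T]
r3 m[φ0→ice] = [F, T, T]
r3 m[φ1→ice] = [T, T, T]
r3 m[φ1→cld] = [T, T, T]
r3 m[φ2→fog] = [T, T, T]
r3 m[φ2→rain] = [T, T, T]
r3 m[φ3→cld] = [T, T, T]
r3 m[φ3→wet] = [F, F, T]
r3 m[φ4→snow] = [T, T, T]
r3 m[φ4→cld] = [T, T, F]
r3 m[φ5→snow] = [T, T, T]
r3 m[φ5→sun] = [T, T, T]
r3 m[φ6→sun] = [F, T, T]
r3 m[φ6→wet] = [T, T, T]
r3 m[fog→φ0] = [T, T, T]
r3 m[fog→φ2] = [T, T, T]
r3 m[snow→φ4] = [T, T, T]
r3 m[snow→φ5] = [T, T, T]
r3 m[rain→φ2] = [T, T, T]
r3 m[ice→φ0] = [T, T, T]
r3 m[ice→φ1] = [F, T, T]
r3 m[sun→φ5] = [F, T, T]
r3 m[sun→φ6] = [T, T, T]
r3 m[cld→φ1] = [T, T, F]
r3 m[cld→φ3] = [T, T, F]
r3 m[cld→φ4] = [T, T, T]
r3 m[wet→φ3] = [T, T, T]
r3 m[wet→φ6] = [F, T, T]
r4 m[φ0→fog] = [T, T, T]
r4 m[φ0→ice] = [F, T, T]
r4 m[φ1→ice] = [T, T, T]
r4 m[φ1→cld] = [T, T, T]
r4 m[φ2→fog] = [T, T, T]
r4 m[φ2→rain] = [T, T, T]
r4 m[φ3→cld] = [T, T, T]
r4 m[φ3→wet] = [F, F, T]
r4 m[φ4→snow] = [T, T, T]
r4 m[φ4→cld] = [T, T, F]
r4 m[φ5→snow] = [T, T, T]
r4 m[φ5→sun] = [T, T, T]
r4 m[φ6→sun] = [F, T, T]
r4 m[φ6→wet] = [T, T, T]
r4 m[fog→φ0] = [T, T, T]
r4 m[fog→φ2] = [T, T, T]
r4 m[snow→φ4] = [T, T, T]
r4 m[snow→φ5] = [T, T, T]
r4 m[rain→φ2] = [T, T, T]
r4 m[ice→φ0] = [T, T, T]
r4 m[ice→φ1] = [F, T, T]
r4 m[sun→φ5] = [F, T, T]
r4 m[sun→φ6] = [T, T, T]
r4 m[cld→φ1] = [T, T, F]
r4 m[cld→φ3] = [T, T, F]
r4 m[cld→φ4] = [T, T, T]
r4 m[wet→φ3] = [T, T, T]
r4 m[wet→φ6] = [F, F, T]
r5 m[φ0→fog] = [T, T, T]
r5 m[φ0→ice] = [F, T, T]
r5 m[φ1→ice] = [T, T, T]
r5 m[φ1→cld] = [T, T, T]
r5 m[φ2→fog] = [T, T, T]
r5 m[φ2→rain] = [T, T, T]
r5 m[φ3→cld] = [T, T, T]
r5 m[φ3→wet] = [F, F, T]
r5 m[φ4→snow] = [T, T, T]
r5 m[φ4→cld] = [T, T, F]
r5 m[φ5→snow] = [T, T, T]
r5 m[φ5→sun] = [T, T, T]
r5 m[φ6→sun] = [F, T, T]
r5 m[φ6→wet] = [T, T, T]
r5 m[fog→φ0] = [T, T, T]
r5 m[fog→φ2] = [T, T, T]
r5 m[snow→φ4] = [T, T, T]
r5 m[snow→φ5] = [T, T, T]
r5 m[rain→φ2] = [T, T, T]
r5 m[ice→φ0] = [T, T, T]
r5 m[ice→φ1] = [F, T, T]
r5 m[sun→φ5] = [F, T, T]
r5 m[sun→φ6] = [T, T, T]
r5 m[cld→φ1] = [T, T, F]
r5 m[cld→φ3] = [T, T, F]
r5 m[cld→φ4] = [T, T, T]
r5 m[wet→φ3] = [T, T, T]
r5 m[wet→φ6] = [F, F, T]
fixed point reached at round 5
messages reach a fixed point at round 5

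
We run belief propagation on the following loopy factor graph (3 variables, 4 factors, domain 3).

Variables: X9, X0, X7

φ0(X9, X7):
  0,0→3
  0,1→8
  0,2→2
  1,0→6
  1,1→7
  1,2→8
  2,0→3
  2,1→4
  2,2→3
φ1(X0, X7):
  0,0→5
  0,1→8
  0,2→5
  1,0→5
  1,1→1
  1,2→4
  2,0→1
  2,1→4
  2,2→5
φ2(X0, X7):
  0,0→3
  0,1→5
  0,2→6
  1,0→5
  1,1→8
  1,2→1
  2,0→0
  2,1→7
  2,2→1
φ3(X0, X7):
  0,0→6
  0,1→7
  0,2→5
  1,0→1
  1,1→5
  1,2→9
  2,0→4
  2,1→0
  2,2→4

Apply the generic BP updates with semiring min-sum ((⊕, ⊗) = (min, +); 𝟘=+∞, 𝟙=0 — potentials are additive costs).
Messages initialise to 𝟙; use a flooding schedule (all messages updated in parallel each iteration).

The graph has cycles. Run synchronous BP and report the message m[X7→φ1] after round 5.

init: all messages = 𝟙 over 3 values
r1 m[φ0→X9] = [2, 6, 3]
r1 m[φ0→X7] = [3, 4, 2]
r1 m[φ1→X0] = [5, 1, 1]
r1 m[φ1→X7] = [1, 1, 4]
r1 m[φ2→X0] = [3, 1, 0]
r1 m[φ2→X7] = [0, 5, 1]
r1 m[φ3→X0] = [5, 1, 0]
r1 m[φ3→X7] = [1, 0, 4]
r1 m[X9→φ0] = [0, 0, 0]
r1 m[X0→φ1] = [0, 0, 0]
r1 m[X0→φ2] = [0, 0, 0]
r1 m[X0→φ3] = [0, 0, 0]
r1 m[X7→φ0] = [0, 0, 0]
r1 m[X7→φ1] = [0, 0, 0]
r1 m[X7→φ2] = [0, 0, 0]
r1 m[X7→φ3] = [0, 0, 0]
r2 m[φ0→X9] = [2, 6, 3]
r2 m[φ0→X7] = [3, 4, 2]
r2 m[φ1→X0] = [5, 1, 1]
r2 m[φ1→X7] = [1, 1, 4]
r2 m[φ2→X0] = [3, 1, 0]
r2 m[φ2→X7] = [0, 5, 1]
r2 m[φ3→X0] = [5, 1, 0]
r2 m[φ3→X7] = [1, 0, 4]
r2 m[X9→φ0] = [0, 0, 0]
r2 m[X0→φ1] = [8, 2, 0]
r2 m[X0→φ2] = [10, 2, 1]
r2 m[X0→φ3] = [8, 2, 1]
r2 m[X7→φ0] = [2, 6, 9]
r2 m[X7→φ1] = [4, 9, 7]
r2 m[X7→φ2] = [5, 5, 10]
r2 m[X7→φ3] = [4, 10, 7]
r3 m[φ0→X9] = [5, 8, 5]
r3 m[φ0→X7] = [3, 4, 2]
r3 m[φ1→X0] = [9, 9, 5]
r3 m[φ1→X7] = [1, 3, 5]
r3 m[φ2→X0] = [8, 10, 5]
r3 m[φ2→X7] = [1, 8, 2]
r3 m[φ3→X0] = [10, 5, 8]
r3 m[φ3→X7] = [3, 1, 5]
r3 m[X9→φ0] = [0, 0, 0]
r3 m[X0→φ1] = [8, 2, 0]
r3 m[X0→φ2] = [10, 2, 1]
r3 m[X0→φ3] = [8, 2, 1]
r3 m[X7→φ0] = [2, 6, 9]
r3 m[X7→φ1] = [4, 9, 7]
r3 m[X7→φ2] = [5, 5, 10]
r3 m[X7→φ3] = [4, 10, 7]
r4 m[φ0→X9] = [5, 8, 5]
r4 m[φ0→X7] = [3, 4, 2]
r4 m[φ1→X0] = [9, 9, 5]
r4 m[φ1→X7] = [1, 3, 5]
r4 m[φ2→X0] = [8, 10, 5]
r4 m[φ2→X7] = [1, 8, 2]
r4 m[φ3→X0] = [10, 5, 8]
r4 m[φ3→X7] = [3, 1, 5]
r4 m[X9→φ0] = [0, 0, 0]
r4 m[X0→φ1] = [18, 15, 13]
r4 m[X0→φ2] = [19, 14, 13]
r4 m[X0→φ3] = [17, 19, 10]
r4 m[X7→φ0] = [5, 12, 12]
r4 m[X7→φ1] = [7, 13, 9]
r4 m[X7→φ2] = [7, 8, 12]
r4 m[X7→φ3] = [5, 15, 9]
r5 m[φ0→X9] = [8, 11, 8]
r5 m[φ0→X7] = [3, 4, 2]
r5 m[φ1→X0] = [12, 12, 8]
r5 m[φ1→X7] = [14, 16, 18]
r5 m[φ2→X0] = [10, 12, 7]
r5 m[φ2→X7] = [13, 20, 14]
r5 m[φ3→X0] = [11, 6, 9]
r5 m[φ3→X7] = [14, 10, 14]
r5 m[X9→φ0] = [0, 0, 0]
r5 m[X0→φ1] = [18, 15, 13]
r5 m[X0→φ2] = [19, 14, 13]
r5 m[X0→φ3] = [17, 19, 10]
r5 m[X7→φ0] = [5, 12, 12]
r5 m[X7→φ1] = [7, 13, 9]
r5 m[X7→φ2] = [7, 8, 12]
r5 m[X7→φ3] = [5, 15, 9]

message @ round 5 = [7, 13, 9]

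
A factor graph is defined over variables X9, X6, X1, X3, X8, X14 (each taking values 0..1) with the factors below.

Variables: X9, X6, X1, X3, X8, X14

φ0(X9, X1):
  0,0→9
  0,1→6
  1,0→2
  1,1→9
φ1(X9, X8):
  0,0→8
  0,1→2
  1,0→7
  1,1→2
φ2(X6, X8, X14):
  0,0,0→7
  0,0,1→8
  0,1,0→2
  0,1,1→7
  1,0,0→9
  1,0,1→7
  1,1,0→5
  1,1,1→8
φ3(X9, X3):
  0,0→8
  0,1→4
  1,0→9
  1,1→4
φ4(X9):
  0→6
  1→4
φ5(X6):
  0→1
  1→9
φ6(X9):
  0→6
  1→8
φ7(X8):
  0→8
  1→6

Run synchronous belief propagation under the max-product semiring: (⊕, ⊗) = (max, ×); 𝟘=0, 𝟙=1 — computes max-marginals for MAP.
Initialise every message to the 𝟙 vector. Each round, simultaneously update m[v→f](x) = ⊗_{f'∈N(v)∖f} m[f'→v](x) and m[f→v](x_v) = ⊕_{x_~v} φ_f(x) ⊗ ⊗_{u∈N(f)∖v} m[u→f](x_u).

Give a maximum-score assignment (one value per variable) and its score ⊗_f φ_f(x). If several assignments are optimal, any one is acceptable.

assignment: (X9=0, X6=1, X1=0, X3=0, X8=0, X14=0); score = 13436928

init: all messages = 𝟙 over 2 values
r1 m[φ0→X9] = [9, 9]
r1 m[φ0→X1] = [9, 9]
r1 m[φ1→X9] = [8, 7]
r1 m[φ1→X8] = [8, 2]
r1 m[φ2→X6] = [8, 9]
r1 m[φ2→X8] = [9, 8]
r1 m[φ2→X14] = [9, 8]
r1 m[φ3→X9] = [8, 9]
r1 m[φ3→X3] = [9, 4]
r1 m[φ4→X9] = [6, 4]
r1 m[φ5→X6] = [1, 9]
r1 m[φ6→X9] = [6, 8]
r1 m[φ7→X8] = [8, 6]
r1 m[X9→φ0] = [1, 1]
r1 m[X9→φ1] = [1, 1]
r1 m[X9→φ3] = [1, 1]
r1 m[X9→φ4] = [1, 1]
r1 m[X9→φ6] = [1, 1]
r1 m[X6→φ2] = [1, 1]
r1 m[X6→φ5] = [1, 1]
r1 m[X1→φ0] = [1, 1]
r1 m[X3→φ3] = [1, 1]
r1 m[X8→φ1] = [1, 1]
r1 m[X8→φ2] = [1, 1]
r1 m[X8→φ7] = [1, 1]
r1 m[X14→φ2] = [1, 1]
r2 m[φ0→X9] = [9, 9]
r2 m[φ0→X1] = [9, 9]
r2 m[φ1→X9] = [8, 7]
r2 m[φ1→X8] = [8, 2]
r2 m[φ2→X6] = [8, 9]
r2 m[φ2→X8] = [9, 8]
r2 m[φ2→X14] = [9, 8]
r2 m[φ3→X9] = [8, 9]
r2 m[φ3→X3] = [9, 4]
r2 m[φ4→X9] = [6, 4]
r2 m[φ5→X6] = [1, 9]
r2 m[φ6→X9] = [6, 8]
r2 m[φ7→X8] = [8, 6]
r2 m[X9→φ0] = [2304, 2016]
r2 m[X9→φ1] = [2592, 2592]
r2 m[X9→φ3] = [2592, 2016]
r2 m[X9→φ4] = [3456, 4536]
r2 m[X9→φ6] = [3456, 2268]
r2 m[X6→φ2] = [1, 9]
r2 m[X6→φ5] = [8, 9]
r2 m[X1→φ0] = [1, 1]
r2 m[X3→φ3] = [1, 1]
r2 m[X8→φ1] = [72, 48]
r2 m[X8→φ2] = [64, 12]
r2 m[X8→φ7] = [72, 16]
r2 m[X14→φ2] = [1, 1]
r3 m[φ0→X9] = [9, 9]
r3 m[φ0→X1] = [20736, 18144]
r3 m[φ1→X9] = [576, 504]
r3 m[φ1→X8] = [20736, 5184]
r3 m[φ2→X6] = [512, 576]
r3 m[φ2→X8] = [81, 72]
r3 m[φ2→X14] = [5184, 4032]
r3 m[φ3→X9] = [8, 9]
r3 m[φ3→X3] = [20736, 10368]
r3 m[φ4→X9] = [6, 4]
r3 m[φ5→X6] = [1, 9]
r3 m[φ6→X9] = [6, 8]
r3 m[φ7→X8] = [8, 6]
r3 m[X9→φ0] = [2304, 2016]
r3 m[X9→φ1] = [2592, 2592]
r3 m[X9→φ3] = [2592, 2016]
r3 m[X9→φ4] = [3456, 4536]
r3 m[X9→φ6] = [3456, 2268]
r3 m[X6→φ2] = [1, 9]
r3 m[X6→φ5] = [8, 9]
r3 m[X1→φ0] = [1, 1]
r3 m[X3→φ3] = [1, 1]
r3 m[X8→φ1] = [72, 48]
r3 m[X8→φ2] = [64, 12]
r3 m[X8→φ7] = [72, 16]
r3 m[X14→φ2] = [1, 1]
r4 m[φ0→X9] = [9, 9]
r4 m[φ0→X1] = [20736, 18144]
r4 m[φ1→X9] = [576, 504]
r4 m[φ1→X8] = [20736, 5184]
r4 m[φ2→X6] = [512, 576]
r4 m[φ2→X8] = [81, 72]
r4 m[φ2→X14] = [5184, 4032]
r4 m[φ3→X9] = [8, 9]
r4 m[φ3→X3] = [20736, 10368]
r4 m[φ4→X9] = [6, 4]
r4 m[φ5→X6] = [1, 9]
r4 m[φ6→X9] = [6, 8]
r4 m[φ7→X8] = [8, 6]
r4 m[X9→φ0] = [165888, 145152]
r4 m[X9→φ1] = [2592, 2592]
r4 m[X9→φ3] = [186624, 145152]
r4 m[X9→φ4] = [248832, 326592]
r4 m[X9→φ6] = [248832, 163296]
r4 m[X6→φ2] = [1, 9]
r4 m[X6→φ5] = [512, 576]
r4 m[X1→φ0] = [1, 1]
r4 m[X3→φ3] = [1, 1]
r4 m[X8→φ1] = [648, 432]
r4 m[X8→φ2] = [165888, 31104]
r4 m[X8→φ7] = [1679616, 373248]
r4 m[X14→φ2] = [1, 1]
r5 m[φ0→X9] = [9, 9]
r5 m[φ0→X1] = [1492992, 1306368]
r5 m[φ1→X9] = [5184, 4536]
r5 m[φ1→X8] = [20736, 5184]
r5 m[φ2→X6] = [1327104, 1492992]
r5 m[φ2→X8] = [81, 72]
r5 m[φ2→X14] = [13436928, 10450944]
r5 m[φ3→X9] = [8, 9]
r5 m[φ3→X3] = [1492992, 746496]
r5 m[φ4→X9] = [6, 4]
r5 m[φ5→X6] = [1, 9]
r5 m[φ6→X9] = [6, 8]
r5 m[φ7→X8] = [8, 6]
r5 m[X9→φ0] = [165888, 145152]
r5 m[X9→φ1] = [2592, 2592]
r5 m[X9→φ3] = [186624, 145152]
r5 m[X9→φ4] = [248832, 326592]
r5 m[X9→φ6] = [248832, 163296]
r5 m[X6→φ2] = [1, 9]
r5 m[X6→φ5] = [512, 576]
r5 m[X1→φ0] = [1, 1]
r5 m[X3→φ3] = [1, 1]
r5 m[X8→φ1] = [648, 432]
r5 m[X8→φ2] = [165888, 31104]
r5 m[X8→φ7] = [1679616, 373248]
r5 m[X14→φ2] = [1, 1]
r6 m[φ0→X9] = [9, 9]
r6 m[φ0→X1] = [1492992, 1306368]
r6 m[φ1→X9] = [5184, 4536]
r6 m[φ1→X8] = [20736, 5184]
r6 m[φ2→X6] = [1327104, 1492992]
r6 m[φ2→X8] = [81, 72]
r6 m[φ2→X14] = [13436928, 10450944]
r6 m[φ3→X9] = [8, 9]
r6 m[φ3→X3] = [1492992, 746496]
r6 m[φ4→X9] = [6, 4]
r6 m[φ5→X6] = [1, 9]
r6 m[φ6→X9] = [6, 8]
r6 m[φ7→X8] = [8, 6]
r6 m[X9→φ0] = [1492992, 1306368]
r6 m[X9→φ1] = [2592, 2592]
r6 m[X9→φ3] = [1679616, 1306368]
r6 m[X9→φ4] = [2239488, 2939328]
r6 m[X9→φ6] = [2239488, 1469664]
r6 m[X6→φ2] = [1, 9]
r6 m[X6→φ5] = [1327104, 1492992]
r6 m[X1→φ0] = [1, 1]
r6 m[X3→φ3] = [1, 1]
r6 m[X8→φ1] = [648, 432]
r6 m[X8→φ2] = [165888, 31104]
r6 m[X8→φ7] = [1679616, 373248]
r6 m[X14→φ2] = [1, 1]
r7 m[φ0→X9] = [9, 9]
r7 m[φ0→X1] = [13436928, 11757312]
r7 m[φ1→X9] = [5184, 4536]
r7 m[φ1→X8] = [20736, 5184]
r7 m[φ2→X6] = [1327104, 1492992]
r7 m[φ2→X8] = [81, 72]
r7 m[φ2→X14] = [13436928, 10450944]
r7 m[φ3→X9] = [8, 9]
r7 m[φ3→X3] = [13436928, 6718464]
r7 m[φ4→X9] = [6, 4]
r7 m[φ5→X6] = [1, 9]
r7 m[φ6→X9] = [6, 8]
r7 m[φ7→X8] = [8, 6]
r7 m[X9→φ0] = [1492992, 1306368]
r7 m[X9→φ1] = [2592, 2592]
r7 m[X9→φ3] = [1679616, 1306368]
r7 m[X9→φ4] = [2239488, 2939328]
r7 m[X9→φ6] = [2239488, 1469664]
r7 m[X6→φ2] = [1, 9]
r7 m[X6→φ5] = [1327104, 1492992]
r7 m[X1→φ0] = [1, 1]
r7 m[X3→φ3] = [1, 1]
r7 m[X8→φ1] = [648, 432]
r7 m[X8→φ2] = [165888, 31104]
r7 m[X8→φ7] = [1679616, 373248]
r7 m[X14→φ2] = [1, 1]
r8 m[φ0→X9] = [9, 9]
r8 m[φ0→X1] = [13436928, 11757312]
r8 m[φ1→X9] = [5184, 4536]
r8 m[φ1→X8] = [20736, 5184]
r8 m[φ2→X6] = [1327104, 1492992]
r8 m[φ2→X8] = [81, 72]
r8 m[φ2→X14] = [13436928, 10450944]
r8 m[φ3→X9] = [8, 9]
r8 m[φ3→X3] = [13436928, 6718464]
r8 m[φ4→X9] = [6, 4]
r8 m[φ5→X6] = [1, 9]
r8 m[φ6→X9] = [6, 8]
r8 m[φ7→X8] = [8, 6]
r8 m[X9→φ0] = [1492992, 1306368]
r8 m[X9→φ1] = [2592, 2592]
r8 m[X9→φ3] = [1679616, 1306368]
r8 m[X9→φ4] = [2239488, 2939328]
r8 m[X9→φ6] = [2239488, 1469664]
r8 m[X6→φ2] = [1, 9]
r8 m[X6→φ5] = [1327104, 1492992]
r8 m[X1→φ0] = [1, 1]
r8 m[X3→φ3] = [1, 1]
r8 m[X8→φ1] = [648, 432]
r8 m[X8→φ2] = [165888, 31104]
r8 m[X8→φ7] = [1679616, 373248]
r8 m[X14→φ2] = [1, 1]
fixed point reached at round 8
traceback from X9: (X9=0, X6=1, X1=0, X3=0, X8=0, X14=0), score=13436928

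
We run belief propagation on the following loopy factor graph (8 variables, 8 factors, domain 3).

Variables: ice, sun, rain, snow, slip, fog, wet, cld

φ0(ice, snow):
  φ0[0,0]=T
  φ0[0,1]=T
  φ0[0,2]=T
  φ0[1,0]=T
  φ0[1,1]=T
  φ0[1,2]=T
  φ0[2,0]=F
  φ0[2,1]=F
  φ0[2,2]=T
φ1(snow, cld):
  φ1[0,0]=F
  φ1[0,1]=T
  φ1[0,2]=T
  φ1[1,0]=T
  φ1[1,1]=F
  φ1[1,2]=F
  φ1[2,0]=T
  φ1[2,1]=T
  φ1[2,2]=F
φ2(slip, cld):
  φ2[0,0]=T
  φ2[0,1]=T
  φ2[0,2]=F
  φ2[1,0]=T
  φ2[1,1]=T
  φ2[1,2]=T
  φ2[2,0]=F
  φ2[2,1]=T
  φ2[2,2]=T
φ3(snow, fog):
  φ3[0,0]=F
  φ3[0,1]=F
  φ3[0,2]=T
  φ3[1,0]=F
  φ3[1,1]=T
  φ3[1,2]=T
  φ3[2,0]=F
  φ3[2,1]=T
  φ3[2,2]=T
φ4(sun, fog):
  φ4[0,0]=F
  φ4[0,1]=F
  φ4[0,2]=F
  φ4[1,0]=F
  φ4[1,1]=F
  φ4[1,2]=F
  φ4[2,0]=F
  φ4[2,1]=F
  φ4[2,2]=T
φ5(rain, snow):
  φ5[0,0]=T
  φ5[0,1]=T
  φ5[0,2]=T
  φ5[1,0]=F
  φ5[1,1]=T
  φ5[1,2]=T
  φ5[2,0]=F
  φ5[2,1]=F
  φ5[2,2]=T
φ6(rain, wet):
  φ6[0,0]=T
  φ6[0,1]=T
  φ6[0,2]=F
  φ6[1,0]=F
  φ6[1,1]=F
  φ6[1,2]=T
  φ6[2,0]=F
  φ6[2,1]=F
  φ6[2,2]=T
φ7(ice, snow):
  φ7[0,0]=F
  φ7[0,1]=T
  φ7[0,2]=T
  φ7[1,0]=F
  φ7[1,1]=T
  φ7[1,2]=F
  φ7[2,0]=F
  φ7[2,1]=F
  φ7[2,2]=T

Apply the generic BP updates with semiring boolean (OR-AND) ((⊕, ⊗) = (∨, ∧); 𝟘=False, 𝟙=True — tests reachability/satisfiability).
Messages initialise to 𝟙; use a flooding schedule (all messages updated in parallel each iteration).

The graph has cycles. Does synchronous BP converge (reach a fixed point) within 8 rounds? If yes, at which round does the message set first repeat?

CONVERGED at round 5

init: all messages = 𝟙 over 3 values
r1 m[φ0→ice] = [T, T, T]
r1 m[φ0→snow] = [T, T, T]
r1 m[φ1→snow] = [T, T, T]
r1 m[φ1→cld] = [T, T, T]
r1 m[φ2→slip] = [T, T, T]
r1 m[φ2→cld] = [T, T, T]
r1 m[φ3→snow] = [T, T, T]
r1 m[φ3→fog] = [F, T, T]
r1 m[φ4→sun] = [F, F, T]
r1 m[φ4→fog] = [F, F, T]
r1 m[φ5→rain] = [T, T, T]
r1 m[φ5→snow] = [T, T, T]
r1 m[φ6→rain] = [T, T, T]
r1 m[φ6→wet] = [T, T, T]
r1 m[φ7→ice] = [T, T, T]
r1 m[φ7→snow] = [F, T, T]
r1 m[ice→φ0] = [T, T, T]
r1 m[ice→φ7] = [T, T, T]
r1 m[sun→φ4] = [T, T, T]
r1 m[rain→φ5] = [T, T, T]
r1 m[rain→φ6] = [T, T, T]
r1 m[snow→φ0] = [T, T, T]
r1 m[snow→φ1] = [T, T, T]
r1 m[snow→φ3] = [T, T, T]
r1 m[snow→φ5] = [T, T, T]
r1 m[snow→φ7] = [T, T, T]
r1 m[slip→φ2] = [T, T, T]
r1 m[fog→φ3] = [T, T, T]
r1 m[fog→φ4] = [T, T, T]
r1 m[wet→φ6] = [T, T, T]
r1 m[cld→φ1] = [T, T, T]
r1 m[cld→φ2] = [T, T, T]
r2 m[φ0→ice] = [T, T, T]
r2 m[φ0→snow] = [T, T, T]
r2 m[φ1→snow] = [T, T, T]
r2 m[φ1→cld] = [T, T, T]
r2 m[φ2→slip] = [T, T, T]
r2 m[φ2→cld] = [T, T, T]
r2 m[φ3→snow] = [T, T, T]
r2 m[φ3→fog] = [F, T, T]
r2 m[φ4→sun] = [F, F, T]
r2 m[φ4→fog] = [F, F, T]
r2 m[φ5→rain] = [T, T, T]
r2 m[φ5→snow] = [T, T, T]
r2 m[φ6→rain] = [T, T, T]
r2 m[φ6→wet] = [T, T, T]
r2 m[φ7→ice] = [T, T, T]
r2 m[φ7→snow] = [F, T, T]
r2 m[ice→φ0] = [T, T, T]
r2 m[ice→φ7] = [T, T, T]
r2 m[sun→φ4] = [T, T, T]
r2 m[rain→φ5] = [T, T, T]
r2 m[rain→φ6] = [T, T, T]
r2 m[snow→φ0] = [F, T, T]
r2 m[snow→φ1] = [F, T, T]
r2 m[snow→φ3] = [F, T, T]
r2 m[snow→φ5] = [F, T, T]
r2 m[snow→φ7] = [T, T, T]
r2 m[slip→φ2] = [T, T, T]
r2 m[fog→φ3] = [F, F, T]
r2 m[fog→φ4] = [F, T, T]
r2 m[wet→φ6] = [T, T, T]
r2 m[cld→φ1] = [T, T, T]
r2 m[cld→φ2] = [T, T, T]
r3 m[φ0→ice] = [T, T, T]
r3 m[φ0→snow] = [T, T, T]
r3 m[φ1→snow] = [T, T, T]
r3 m[φ1→cld] = [T, T, F]
r3 m[φ2→slip] = [T, T, T]
r3 m[φ2→cld] = [T, T, T]
r3 m[φ3→snow] = [T, T, T]
r3 m[φ3→fog] = [F, T, T]
r3 m[φ4→sun] = [F, F, T]
r3 m[φ4→fog] = [F, F, T]
r3 m[φ5→rain] = [T, T, T]
r3 m[φ5→snow] = [T, T, T]
r3 m[φ6→rain] = [T, T, T]
r3 m[φ6→wet] = [T, T, T]
r3 m[φ7→ice] = [T, T, T]
r3 m[φ7→snow] = [F, T, T]
r3 m[ice→φ0] = [T, T, T]
r3 m[ice→φ7] = [T, T, T]
r3 m[sun→φ4] = [T, T, T]
r3 m[rain→φ5] = [T, T, T]
r3 m[rain→φ6] = [T, T, T]
r3 m[snow→φ0] = [F, T, T]
r3 m[snow→φ1] = [F, T, T]
r3 m[snow→φ3] = [F, T, T]
r3 m[snow→φ5] = [F, T, T]
r3 m[snow→φ7] = [T, T, T]
r3 m[slip→φ2] = [T, T, T]
r3 m[fog→φ3] = [F, F, T]
r3 m[fog→φ4] = [F, T, T]
r3 m[wet→φ6] = [T, T, T]
r3 m[cld→φ1] = [T, T, T]
r3 m[cld→φ2] = [T, T, T]
r4 m[φ0→ice] = [T, T, T]
r4 m[φ0→snow] = [T, T, T]
r4 m[φ1→snow] = [T, T, T]
r4 m[φ1→cld] = [T, T, F]
r4 m[φ2→slip] = [T, T, T]
r4 m[φ2→cld] = [T, T, T]
r4 m[φ3→snow] = [T, T, T]
r4 m[φ3→fog] = [F, T, T]
r4 m[φ4→sun] = [F, F, T]
r4 m[φ4→fog] = [F, F, T]
r4 m[φ5→rain] = [T, T, T]
r4 m[φ5→snow] = [T, T, T]
r4 m[φ6→rain] = [T, T, T]
r4 m[φ6→wet] = [T, T, T]
r4 m[φ7→ice] = [T, T, T]
r4 m[φ7→snow] = [F, T, T]
r4 m[ice→φ0] = [T, T, T]
r4 m[ice→φ7] = [T, T, T]
r4 m[sun→φ4] = [T, T, T]
r4 m[rain→φ5] = [T, T, T]
r4 m[rain→φ6] = [T, T, T]
r4 m[snow→φ0] = [F, T, T]
r4 m[snow→φ1] = [F, T, T]
r4 m[snow→φ3] = [F, T, T]
r4 m[snow→φ5] = [F, T, T]
r4 m[snow→φ7] = [T, T, T]
r4 m[slip→φ2] = [T, T, T]
r4 m[fog→φ3] = [F, F, T]
r4 m[fog→φ4] = [F, T, T]
r4 m[wet→φ6] = [T, T, T]
r4 m[cld→φ1] = [T, T, T]
r4 m[cld→φ2] = [T, T, F]
r5 m[φ0→ice] = [T, T, T]
r5 m[φ0→snow] = [T, T, T]
r5 m[φ1→snow] = [T, T, T]
r5 m[φ1→cld] = [T, T, F]
r5 m[φ2→slip] = [T, T, T]
r5 m[φ2→cld] = [T, T, T]
r5 m[φ3→snow] = [T, T, T]
r5 m[φ3→fog] = [F, T, T]
r5 m[φ4→sun] = [F, F, T]
r5 m[φ4→fog] = [F, F, T]
r5 m[φ5→rain] = [T, T, T]
r5 m[φ5→snow] = [T, T, T]
r5 m[φ6→rain] = [T, T, T]
r5 m[φ6→wet] = [T, T, T]
r5 m[φ7→ice] = [T, T, T]
r5 m[φ7→snow] = [F, T, T]
r5 m[ice→φ0] = [T, T, T]
r5 m[ice→φ7] = [T, T, T]
r5 m[sun→φ4] = [T, T, T]
r5 m[rain→φ5] = [T, T, T]
r5 m[rain→φ6] = [T, T, T]
r5 m[snow→φ0] = [F, T, T]
r5 m[snow→φ1] = [F, T, T]
r5 m[snow→φ3] = [F, T, T]
r5 m[snow→φ5] = [F, T, T]
r5 m[snow→φ7] = [T, T, T]
r5 m[slip→φ2] = [T, T, T]
r5 m[fog→φ3] = [F, F, T]
r5 m[fog→φ4] = [F, T, T]
r5 m[wet→φ6] = [T, T, T]
r5 m[cld→φ1] = [T, T, T]
r5 m[cld→φ2] = [T, T, F]
fixed point reached at round 5
messages reach a fixed point at round 5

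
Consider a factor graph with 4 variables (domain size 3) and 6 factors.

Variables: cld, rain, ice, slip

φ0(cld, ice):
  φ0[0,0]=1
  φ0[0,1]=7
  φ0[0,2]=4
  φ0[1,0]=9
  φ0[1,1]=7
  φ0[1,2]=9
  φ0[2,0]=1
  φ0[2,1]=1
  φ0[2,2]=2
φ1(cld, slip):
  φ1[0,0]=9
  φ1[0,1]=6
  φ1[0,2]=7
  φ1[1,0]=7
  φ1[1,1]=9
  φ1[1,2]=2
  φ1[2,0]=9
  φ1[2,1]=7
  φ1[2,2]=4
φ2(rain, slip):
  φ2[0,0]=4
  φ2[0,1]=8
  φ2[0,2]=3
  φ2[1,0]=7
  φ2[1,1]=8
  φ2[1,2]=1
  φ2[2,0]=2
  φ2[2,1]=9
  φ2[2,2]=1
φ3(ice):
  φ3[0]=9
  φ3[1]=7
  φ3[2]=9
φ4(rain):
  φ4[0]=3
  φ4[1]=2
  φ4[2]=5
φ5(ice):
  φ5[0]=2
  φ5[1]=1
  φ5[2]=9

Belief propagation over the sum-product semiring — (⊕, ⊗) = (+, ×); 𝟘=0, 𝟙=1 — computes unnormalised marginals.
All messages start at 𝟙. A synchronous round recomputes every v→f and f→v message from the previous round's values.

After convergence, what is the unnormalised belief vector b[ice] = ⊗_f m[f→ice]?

init: all messages = 𝟙 over 3 values
r1 m[φ0→cld] = [12, 25, 4]
r1 m[φ0→ice] = [11, 15, 15]
r1 m[φ1→cld] = [22, 18, 20]
r1 m[φ1→slip] = [25, 22, 13]
r1 m[φ2→rain] = [15, 16, 12]
r1 m[φ2→slip] = [13, 25, 5]
r1 m[φ3→ice] = [9, 7, 9]
r1 m[φ4→rain] = [3, 2, 5]
r1 m[φ5→ice] = [2, 1, 9]
r1 m[cld→φ0] = [1, 1, 1]
r1 m[cld→φ1] = [1, 1, 1]
r1 m[rain→φ2] = [1, 1, 1]
r1 m[rain→φ4] = [1, 1, 1]
r1 m[ice→φ0] = [1, 1, 1]
r1 m[ice→φ3] = [1, 1, 1]
r1 m[ice→φ5] = [1, 1, 1]
r1 m[slip→φ1] = [1, 1, 1]
r1 m[slip→φ2] = [1, 1, 1]
r2 m[φ0→cld] = [12, 25, 4]
r2 m[φ0→ice] = [11, 15, 15]
r2 m[φ1→cld] = [22, 18, 20]
r2 m[φ1→slip] = [25, 22, 13]
r2 m[φ2→rain] = [15, 16, 12]
r2 m[φ2→slip] = [13, 25, 5]
r2 m[φ3→ice] = [9, 7, 9]
r2 m[φ4→rain] = [3, 2, 5]
r2 m[φ5→ice] = [2, 1, 9]
r2 m[cld→φ0] = [22, 18, 20]
r2 m[cld→φ1] = [12, 25, 4]
r2 m[rain→φ2] = [3, 2, 5]
r2 m[rain→φ4] = [15, 16, 12]
r2 m[ice→φ0] = [18, 7, 81]
r2 m[ice→φ3] = [22, 15, 135]
r2 m[ice→φ5] = [99, 105, 135]
r2 m[slip→φ1] = [13, 25, 5]
r2 m[slip→φ2] = [25, 22, 13]
r3 m[φ0→cld] = [391, 940, 187]
r3 m[φ0→ice] = [204, 300, 290]
r3 m[φ1→cld] = [302, 326, 312]
r3 m[φ1→slip] = [319, 325, 150]
r3 m[φ2→rain] = [315, 364, 261]
r3 m[φ2→slip] = [36, 85, 16]
r3 m[φ3→ice] = [9, 7, 9]
r3 m[φ4→rain] = [3, 2, 5]
r3 m[φ5→ice] = [2, 1, 9]
r3 m[cld→φ0] = [22, 18, 20]
r3 m[cld→φ1] = [12, 25, 4]
r3 m[rain→φ2] = [3, 2, 5]
r3 m[rain→φ4] = [15, 16, 12]
r3 m[ice→φ0] = [18, 7, 81]
r3 m[ice→φ3] = [22, 15, 135]
r3 m[ice→φ5] = [99, 105, 135]
r3 m[slip→φ1] = [13, 25, 5]
r3 m[slip→φ2] = [25, 22, 13]
r4 m[φ0→cld] = [391, 940, 187]
r4 m[φ0→ice] = [204, 300, 290]
r4 m[φ1→cld] = [302, 326, 312]
r4 m[φ1→slip] = [319, 325, 150]
r4 m[φ2→rain] = [315, 364, 261]
r4 m[φ2→slip] = [36, 85, 16]
r4 m[φ3→ice] = [9, 7, 9]
r4 m[φ4→rain] = [3, 2, 5]
r4 m[φ5→ice] = [2, 1, 9]
r4 m[cld→φ0] = [302, 326, 312]
r4 m[cld→φ1] = [391, 940, 187]
r4 m[rain→φ2] = [3, 2, 5]
r4 m[rain→φ4] = [315, 364, 261]
r4 m[ice→φ0] = [18, 7, 81]
r4 m[ice→φ3] = [408, 300, 2610]
r4 m[ice→φ5] = [1836, 2100, 2610]
r4 m[slip→φ1] = [36, 85, 16]
r4 m[slip→φ2] = [319, 325, 150]
r5 m[φ0→cld] = [391, 940, 187]
r5 m[φ0→ice] = [3548, 4708, 4766]
r5 m[φ1→cld] = [946, 1049, 983]
r5 m[φ1→slip] = [11782, 12115, 5365]
r5 m[φ2→rain] = [4326, 4983, 3713]
r5 m[φ2→slip] = [36, 85, 16]
r5 m[φ3→ice] = [9, 7, 9]
r5 m[φ4→rain] = [3, 2, 5]
r5 m[φ5→ice] = [2, 1, 9]
r5 m[cld→φ0] = [302, 326, 312]
r5 m[cld→φ1] = [391, 940, 187]
r5 m[rain→φ2] = [3, 2, 5]
r5 m[rain→φ4] = [315, 364, 261]
r5 m[ice→φ0] = [18, 7, 81]
r5 m[ice→φ3] = [408, 300, 2610]
r5 m[ice→φ5] = [1836, 2100, 2610]
r5 m[slip→φ1] = [36, 85, 16]
r5 m[slip→φ2] = [319, 325, 150]
r6 m[φ0→cld] = [391, 940, 187]
r6 m[φ0→ice] = [3548, 4708, 4766]
r6 m[φ1→cld] = [946, 1049, 983]
r6 m[φ1→slip] = [11782, 12115, 5365]
r6 m[φ2→rain] = [4326, 4983, 3713]
r6 m[φ2→slip] = [36, 85, 16]
r6 m[φ3→ice] = [9, 7, 9]
r6 m[φ4→rain] = [3, 2, 5]
r6 m[φ5→ice] = [2, 1, 9]
r6 m[cld→φ0] = [946, 1049, 983]
r6 m[cld→φ1] = [391, 940, 187]
r6 m[rain→φ2] = [3, 2, 5]
r6 m[rain→φ4] = [4326, 4983, 3713]
r6 m[ice→φ0] = [18, 7, 81]
r6 m[ice→φ3] = [7096, 4708, 42894]
r6 m[ice→φ5] = [31932, 32956, 42894]
r6 m[slip→φ1] = [36, 85, 16]
r6 m[slip→φ2] = [11782, 12115, 5365]
r7 m[φ0→cld] = [391, 940, 187]
r7 m[φ0→ice] = [11370, 14948, 15191]
r7 m[φ1→cld] = [946, 1049, 983]
r7 m[φ1→slip] = [11782, 12115, 5365]
r7 m[φ2→rain] = [160143, 184759, 137964]
r7 m[φ2→slip] = [36, 85, 16]
r7 m[φ3→ice] = [9, 7, 9]
r7 m[φ4→rain] = [3, 2, 5]
r7 m[φ5→ice] = [2, 1, 9]
r7 m[cld→φ0] = [946, 1049, 983]
r7 m[cld→φ1] = [391, 940, 187]
r7 m[rain→φ2] = [3, 2, 5]
r7 m[rain→φ4] = [4326, 4983, 3713]
r7 m[ice→φ0] = [18, 7, 81]
r7 m[ice→φ3] = [7096, 4708, 42894]
r7 m[ice→φ5] = [31932, 32956, 42894]
r7 m[slip→φ1] = [36, 85, 16]
r7 m[slip→φ2] = [11782, 12115, 5365]
r8 m[φ0→cld] = [391, 940, 187]
r8 m[φ0→ice] = [11370, 14948, 15191]
r8 m[φ1→cld] = [946, 1049, 983]
r8 m[φ1→slip] = [11782, 12115, 5365]
r8 m[φ2→rain] = [160143, 184759, 137964]
r8 m[φ2→slip] = [36, 85, 16]
r8 m[φ3→ice] = [9, 7, 9]
r8 m[φ4→rain] = [3, 2, 5]
r8 m[φ5→ice] = [2, 1, 9]
r8 m[cld→φ0] = [946, 1049, 983]
r8 m[cld→φ1] = [391, 940, 187]
r8 m[rain→φ2] = [3, 2, 5]
r8 m[rain→φ4] = [160143, 184759, 137964]
r8 m[ice→φ0] = [18, 7, 81]
r8 m[ice→φ3] = [22740, 14948, 136719]
r8 m[ice→φ5] = [102330, 104636, 136719]
r8 m[slip→φ1] = [36, 85, 16]
r8 m[slip→φ2] = [11782, 12115, 5365]
r9 m[φ0→cld] = [391, 940, 187]
r9 m[φ0→ice] = [11370, 14948, 15191]
r9 m[φ1→cld] = [946, 1049, 983]
r9 m[φ1→slip] = [11782, 12115, 5365]
r9 m[φ2→rain] = [160143, 184759, 137964]
r9 m[φ2→slip] = [36, 85, 16]
r9 m[φ3→ice] = [9, 7, 9]
r9 m[φ4→rain] = [3, 2, 5]
r9 m[φ5→ice] = [2, 1, 9]
r9 m[cld→φ0] = [946, 1049, 983]
r9 m[cld→φ1] = [391, 940, 187]
r9 m[rain→φ2] = [3, 2, 5]
r9 m[rain→φ4] = [160143, 184759, 137964]
r9 m[ice→φ0] = [18, 7, 81]
r9 m[ice→φ3] = [22740, 14948, 136719]
r9 m[ice→φ5] = [102330, 104636, 136719]
r9 m[slip→φ1] = [36, 85, 16]
r9 m[slip→φ2] = [11782, 12115, 5365]
fixed point reached at round 9
b[ice] = ⊗ incoming = [204660, 104636, 1230471]

b[ice] = [204660, 104636, 1230471]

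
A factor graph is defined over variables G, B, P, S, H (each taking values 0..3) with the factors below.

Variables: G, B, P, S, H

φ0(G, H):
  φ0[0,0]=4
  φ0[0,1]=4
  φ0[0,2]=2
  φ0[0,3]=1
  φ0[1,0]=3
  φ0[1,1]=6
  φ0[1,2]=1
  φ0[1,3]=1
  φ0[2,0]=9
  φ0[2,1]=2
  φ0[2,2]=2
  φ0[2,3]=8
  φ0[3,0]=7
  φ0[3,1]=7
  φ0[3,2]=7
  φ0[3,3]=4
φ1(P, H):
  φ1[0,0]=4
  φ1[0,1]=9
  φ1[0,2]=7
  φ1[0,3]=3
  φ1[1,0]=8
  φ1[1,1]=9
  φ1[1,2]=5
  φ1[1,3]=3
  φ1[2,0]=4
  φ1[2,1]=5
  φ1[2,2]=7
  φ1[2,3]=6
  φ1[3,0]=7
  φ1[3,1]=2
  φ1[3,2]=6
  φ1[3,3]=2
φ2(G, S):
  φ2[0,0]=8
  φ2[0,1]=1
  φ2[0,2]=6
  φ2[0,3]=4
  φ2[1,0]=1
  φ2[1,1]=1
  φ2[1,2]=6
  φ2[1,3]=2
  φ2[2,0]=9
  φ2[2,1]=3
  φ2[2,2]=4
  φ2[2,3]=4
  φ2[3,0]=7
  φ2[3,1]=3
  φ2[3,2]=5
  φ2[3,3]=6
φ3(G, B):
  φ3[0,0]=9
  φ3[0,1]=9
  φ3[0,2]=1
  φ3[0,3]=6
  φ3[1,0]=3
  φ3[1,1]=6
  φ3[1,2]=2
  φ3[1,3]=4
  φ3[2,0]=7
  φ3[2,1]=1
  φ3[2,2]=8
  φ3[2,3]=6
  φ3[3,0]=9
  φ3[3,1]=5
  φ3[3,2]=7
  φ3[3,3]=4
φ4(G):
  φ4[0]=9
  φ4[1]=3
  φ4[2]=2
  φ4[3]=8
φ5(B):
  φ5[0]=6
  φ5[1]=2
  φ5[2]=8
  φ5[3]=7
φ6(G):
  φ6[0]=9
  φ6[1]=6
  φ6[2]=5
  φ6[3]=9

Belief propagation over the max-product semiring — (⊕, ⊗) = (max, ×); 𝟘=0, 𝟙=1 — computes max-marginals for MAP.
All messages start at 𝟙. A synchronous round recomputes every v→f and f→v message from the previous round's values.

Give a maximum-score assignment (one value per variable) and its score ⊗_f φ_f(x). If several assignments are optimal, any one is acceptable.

assignment: (G=3, B=2, P=0, S=0, H=1); score = 1778112

init: all messages = 𝟙 over 4 values
r1 m[φ0→G] = [4, 6, 9, 7]
r1 m[φ0→H] = [9, 7, 7, 8]
r1 m[φ1→P] = [9, 9, 7, 7]
r1 m[φ1→H] = [8, 9, 7, 6]
r1 m[φ2→G] = [8, 6, 9, 7]
r1 m[φ2→S] = [9, 3, 6, 6]
r1 m[φ3→G] = [9, 6, 8, 9]
r1 m[φ3→B] = [9, 9, 8, 6]
r1 m[φ4→G] = [9, 3, 2, 8]
r1 m[φ5→B] = [6, 2, 8, 7]
r1 m[φ6→G] = [9, 6, 5, 9]
r1 m[G→φ0] = [1, 1, 1, 1]
r1 m[G→φ2] = [1, 1, 1, 1]
r1 m[G→φ3] = [1, 1, 1, 1]
r1 m[G→φ4] = [1, 1, 1, 1]
r1 m[G→φ6] = [1, 1, 1, 1]
r1 m[B→φ3] = [1, 1, 1, 1]
r1 m[B→φ5] = [1, 1, 1, 1]
r1 m[P→φ1] = [1, 1, 1, 1]
r1 m[S→φ2] = [1, 1, 1, 1]
r1 m[H→φ0] = [1, 1, 1, 1]
r1 m[H→φ1] = [1, 1, 1, 1]
r2 m[φ0→G] = [4, 6, 9, 7]
r2 m[φ0→H] = [9, 7, 7, 8]
r2 m[φ1→P] = [9, 9, 7, 7]
r2 m[φ1→H] = [8, 9, 7, 6]
r2 m[φ2→G] = [8, 6, 9, 7]
r2 m[φ2→S] = [9, 3, 6, 6]
r2 m[φ3→G] = [9, 6, 8, 9]
r2 m[φ3→B] = [9, 9, 8, 6]
r2 m[φ4→G] = [9, 3, 2, 8]
r2 m[φ5→B] = [6, 2, 8, 7]
r2 m[φ6→G] = [9, 6, 5, 9]
r2 m[G→φ0] = [5832, 648, 720, 4536]
r2 m[G→φ2] = [2916, 648, 720, 4536]
r2 m[G→φ3] = [2592, 648, 810, 3528]
r2 m[G→φ4] = [2592, 1296, 3240, 3969]
r2 m[G→φ6] = [2592, 648, 1296, 3528]
r2 m[B→φ3] = [6, 2, 8, 7]
r2 m[B→φ5] = [9, 9, 8, 6]
r2 m[P→φ1] = [1, 1, 1, 1]
r2 m[S→φ2] = [1, 1, 1, 1]
r2 m[H→φ0] = [8, 9, 7, 6]
r2 m[H→φ1] = [9, 7, 7, 8]
r3 m[φ0→G] = [36, 54, 72, 63]
r3 m[φ0→H] = [31752, 31752, 31752, 18144]
r3 m[φ1→P] = [63, 72, 49, 63]
r3 m[φ1→H] = [8, 9, 7, 6]
r3 m[φ2→G] = [8, 6, 9, 7]
r3 m[φ2→S] = [31752, 13608, 22680, 27216]
r3 m[φ3→G] = [54, 28, 64, 56]
r3 m[φ3→B] = [31752, 23328, 24696, 15552]
r3 m[φ4→G] = [9, 3, 2, 8]
r3 m[φ5→B] = [6, 2, 8, 7]
r3 m[φ6→G] = [9, 6, 5, 9]
r3 m[G→φ0] = [5832, 648, 720, 4536]
r3 m[G→φ2] = [2916, 648, 720, 4536]
r3 m[G→φ3] = [2592, 648, 810, 3528]
r3 m[G→φ4] = [2592, 1296, 3240, 3969]
r3 m[G→φ6] = [2592, 648, 1296, 3528]
r3 m[B→φ3] = [6, 2, 8, 7]
r3 m[B→φ5] = [9, 9, 8, 6]
r3 m[P→φ1] = [1, 1, 1, 1]
r3 m[S→φ2] = [1, 1, 1, 1]
r3 m[H→φ0] = [8, 9, 7, 6]
r3 m[H→φ1] = [9, 7, 7, 8]
r4 m[φ0→G] = [36, 54, 72, 63]
r4 m[φ0→H] = [31752, 31752, 31752, 18144]
r4 m[φ1→P] = [63, 72, 49, 63]
r4 m[φ1→H] = [8, 9, 7, 6]
r4 m[φ2→G] = [8, 6, 9, 7]
r4 m[φ2→S] = [31752, 13608, 22680, 27216]
r4 m[φ3→G] = [54, 28, 64, 56]
r4 m[φ3→B] = [31752, 23328, 24696, 15552]
r4 m[φ4→G] = [9, 3, 2, 8]
r4 m[φ5→B] = [6, 2, 8, 7]
r4 m[φ6→G] = [9, 6, 5, 9]
r4 m[G→φ0] = [34992, 3024, 5760, 28224]
r4 m[G→φ2] = [157464, 27216, 46080, 254016]
r4 m[G→φ3] = [23328, 5832, 6480, 31752]
r4 m[G→φ4] = [139968, 54432, 207360, 222264]
r4 m[G→φ6] = [139968, 27216, 82944, 197568]
r4 m[B→φ3] = [6, 2, 8, 7]
r4 m[B→φ5] = [31752, 23328, 24696, 15552]
r4 m[P→φ1] = [1, 1, 1, 1]
r4 m[S→φ2] = [1, 1, 1, 1]
r4 m[H→φ0] = [8, 9, 7, 6]
r4 m[H→φ1] = [31752, 31752, 31752, 18144]
r5 m[φ0→G] = [36, 54, 72, 63]
r5 m[φ0→H] = [197568, 197568, 197568, 112896]
r5 m[φ1→P] = [285768, 285768, 222264, 222264]
r5 m[φ1→H] = [8, 9, 7, 6]
r5 m[φ2→G] = [8, 6, 9, 7]
r5 m[φ2→S] = [1778112, 762048, 1270080, 1524096]
r5 m[φ3→G] = [54, 28, 64, 56]
r5 m[φ3→B] = [285768, 209952, 222264, 139968]
r5 m[φ4→G] = [9, 3, 2, 8]
r5 m[φ5→B] = [6, 2, 8, 7]
r5 m[φ6→G] = [9, 6, 5, 9]
r5 m[G→φ0] = [34992, 3024, 5760, 28224]
r5 m[G→φ2] = [157464, 27216, 46080, 254016]
r5 m[G→φ3] = [23328, 5832, 6480, 31752]
r5 m[G→φ4] = [139968, 54432, 207360, 222264]
r5 m[G→φ6] = [139968, 27216, 82944, 197568]
r5 m[B→φ3] = [6, 2, 8, 7]
r5 m[B→φ5] = [31752, 23328, 24696, 15552]
r5 m[P→φ1] = [1, 1, 1, 1]
r5 m[S→φ2] = [1, 1, 1, 1]
r5 m[H→φ0] = [8, 9, 7, 6]
r5 m[H→φ1] = [31752, 31752, 31752, 18144]
r6 m[φ0→G] = [36, 54, 72, 63]
r6 m[φ0→H] = [197568, 197568, 197568, 112896]
r6 m[φ1→P] = [285768, 285768, 222264, 222264]
r6 m[φ1→H] = [8, 9, 7, 6]
r6 m[φ2→G] = [8, 6, 9, 7]
r6 m[φ2→S] = [1778112, 762048, 1270080, 1524096]
r6 m[φ3→G] = [54, 28, 64, 56]
r6 m[φ3→B] = [285768, 209952, 222264, 139968]
r6 m[φ4→G] = [9, 3, 2, 8]
r6 m[φ5→B] = [6, 2, 8, 7]
r6 m[φ6→G] = [9, 6, 5, 9]
r6 m[G→φ0] = [34992, 3024, 5760, 28224]
r6 m[G→φ2] = [157464, 27216, 46080, 254016]
r6 m[G→φ3] = [23328, 5832, 6480, 31752]
r6 m[G→φ4] = [139968, 54432, 207360, 222264]
r6 m[G→φ6] = [139968, 27216, 82944, 197568]
r6 m[B→φ3] = [6, 2, 8, 7]
r6 m[B→φ5] = [285768, 209952, 222264, 139968]
r6 m[P→φ1] = [1, 1, 1, 1]
r6 m[S→φ2] = [1, 1, 1, 1]
r6 m[H→φ0] = [8, 9, 7, 6]
r6 m[H→φ1] = [197568, 197568, 197568, 112896]
r7 m[φ0→G] = [36, 54, 72, 63]
r7 m[φ0→H] = [197568, 197568, 197568, 112896]
r7 m[φ1→P] = [1778112, 1778112, 1382976, 1382976]
r7 m[φ1→H] = [8, 9, 7, 6]
r7 m[φ2→G] = [8, 6, 9, 7]
r7 m[φ2→S] = [1778112, 762048, 1270080, 1524096]
r7 m[φ3→G] = [54, 28, 64, 56]
r7 m[φ3→B] = [285768, 209952, 222264, 139968]
r7 m[φ4→G] = [9, 3, 2, 8]
r7 m[φ5→B] = [6, 2, 8, 7]
r7 m[φ6→G] = [9, 6, 5, 9]
r7 m[G→φ0] = [34992, 3024, 5760, 28224]
r7 m[G→φ2] = [157464, 27216, 46080, 254016]
r7 m[G→φ3] = [23328, 5832, 6480, 31752]
r7 m[G→φ4] = [139968, 54432, 207360, 222264]
r7 m[G→φ6] = [139968, 27216, 82944, 197568]
r7 m[B→φ3] = [6, 2, 8, 7]
r7 m[B→φ5] = [285768, 209952, 222264, 139968]
r7 m[P→φ1] = [1, 1, 1, 1]
r7 m[S→φ2] = [1, 1, 1, 1]
r7 m[H→φ0] = [8, 9, 7, 6]
r7 m[H→φ1] = [197568, 197568, 197568, 112896]
r8 m[φ0→G] = [36, 54, 72, 63]
r8 m[φ0→H] = [197568, 197568, 197568, 112896]
r8 m[φ1→P] = [1778112, 1778112, 1382976, 1382976]
r8 m[φ1→H] = [8, 9, 7, 6]
r8 m[φ2→G] = [8, 6, 9, 7]
r8 m[φ2→S] = [1778112, 762048, 1270080, 1524096]
r8 m[φ3→G] = [54, 28, 64, 56]
r8 m[φ3→B] = [285768, 209952, 222264, 139968]
r8 m[φ4→G] = [9, 3, 2, 8]
r8 m[φ5→B] = [6, 2, 8, 7]
r8 m[φ6→G] = [9, 6, 5, 9]
r8 m[G→φ0] = [34992, 3024, 5760, 28224]
r8 m[G→φ2] = [157464, 27216, 46080, 254016]
r8 m[G→φ3] = [23328, 5832, 6480, 31752]
r8 m[G→φ4] = [139968, 54432, 207360, 222264]
r8 m[G→φ6] = [139968, 27216, 82944, 197568]
r8 m[B→φ3] = [6, 2, 8, 7]
r8 m[B→φ5] = [285768, 209952, 222264, 139968]
r8 m[P→φ1] = [1, 1, 1, 1]
r8 m[S→φ2] = [1, 1, 1, 1]
r8 m[H→φ0] = [8, 9, 7, 6]
r8 m[H→φ1] = [197568, 197568, 197568, 112896]
fixed point reached at round 8
traceback from G: (G=3, B=2, P=0, S=0, H=1), score=1778112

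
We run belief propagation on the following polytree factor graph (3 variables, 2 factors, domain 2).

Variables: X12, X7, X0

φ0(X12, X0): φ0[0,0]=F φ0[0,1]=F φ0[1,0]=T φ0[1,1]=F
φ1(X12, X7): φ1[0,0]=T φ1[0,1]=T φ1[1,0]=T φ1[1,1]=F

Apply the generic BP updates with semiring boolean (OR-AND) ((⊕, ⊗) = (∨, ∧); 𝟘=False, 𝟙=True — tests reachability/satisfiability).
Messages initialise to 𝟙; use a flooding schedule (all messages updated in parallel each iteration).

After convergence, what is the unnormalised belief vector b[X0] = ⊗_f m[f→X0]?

b[X0] = [T, F]

init: all messages = 𝟙 over 2 values
r1 m[φ0→X12] = [F, T]
r1 m[φ0→X0] = [T, F]
r1 m[φ1→X12] = [T, T]
r1 m[φ1→X7] = [T, T]
r1 m[X12→φ0] = [T, T]
r1 m[X12→φ1] = [T, T]
r1 m[X7→φ1] = [T, T]
r1 m[X0→φ0] = [T, T]
r2 m[φ0→X12] = [F, T]
r2 m[φ0→X0] = [T, F]
r2 m[φ1→X12] = [T, T]
r2 m[φ1→X7] = [T, T]
r2 m[X12→φ0] = [T, T]
r2 m[X12→φ1] = [F, T]
r2 m[X7→φ1] = [T, T]
r2 m[X0→φ0] = [T, T]
r3 m[φ0→X12] = [F, T]
r3 m[φ0→X0] = [T, F]
r3 m[φ1→X12] = [T, T]
r3 m[φ1→X7] = [T, F]
r3 m[X12→φ0] = [T, T]
r3 m[X12→φ1] = [F, T]
r3 m[X7→φ1] = [T, T]
r3 m[X0→φ0] = [T, T]
r4 m[φ0→X12] = [F, T]
r4 m[φ0→X0] = [T, F]
r4 m[φ1→X12] = [T, T]
r4 m[φ1→X7] = [T, F]
r4 m[X12→φ0] = [T, T]
r4 m[X12→φ1] = [F, T]
r4 m[X7→φ1] = [T, T]
r4 m[X0→φ0] = [T, T]
fixed point reached at round 4
b[X0] = ⊗ incoming = [T, F]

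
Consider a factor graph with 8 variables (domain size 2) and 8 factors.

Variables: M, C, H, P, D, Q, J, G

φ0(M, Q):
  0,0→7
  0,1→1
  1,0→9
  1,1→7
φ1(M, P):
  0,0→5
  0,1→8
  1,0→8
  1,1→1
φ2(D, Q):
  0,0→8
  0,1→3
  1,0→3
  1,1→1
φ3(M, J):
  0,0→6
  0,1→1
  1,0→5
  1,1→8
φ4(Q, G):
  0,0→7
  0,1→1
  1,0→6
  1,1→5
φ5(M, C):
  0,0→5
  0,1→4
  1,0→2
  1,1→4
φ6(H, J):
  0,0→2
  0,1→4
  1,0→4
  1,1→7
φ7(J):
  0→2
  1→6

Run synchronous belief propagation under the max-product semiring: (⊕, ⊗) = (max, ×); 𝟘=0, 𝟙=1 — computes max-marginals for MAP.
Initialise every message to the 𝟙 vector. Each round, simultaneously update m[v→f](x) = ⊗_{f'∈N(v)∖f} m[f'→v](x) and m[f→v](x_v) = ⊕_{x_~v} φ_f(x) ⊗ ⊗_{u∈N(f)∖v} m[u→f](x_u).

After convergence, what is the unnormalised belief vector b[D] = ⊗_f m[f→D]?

init: all messages = 𝟙 over 2 values
r1 m[φ0→M] = [7, 9]
r1 m[φ0→Q] = [9, 7]
r1 m[φ1→M] = [8, 8]
r1 m[φ1→P] = [8, 8]
r1 m[φ2→D] = [8, 3]
r1 m[φ2→Q] = [8, 3]
r1 m[φ3→M] = [6, 8]
r1 m[φ3→J] = [6, 8]
r1 m[φ4→Q] = [7, 6]
r1 m[φ4→G] = [7, 5]
r1 m[φ5→M] = [5, 4]
r1 m[φ5→C] = [5, 4]
r1 m[φ6→H] = [4, 7]
r1 m[φ6→J] = [4, 7]
r1 m[φ7→J] = [2, 6]
r1 m[M→φ0] = [1, 1]
r1 m[M→φ1] = [1, 1]
r1 m[M→φ3] = [1, 1]
r1 m[M→φ5] = [1, 1]
r1 m[C→φ5] = [1, 1]
r1 m[H→φ6] = [1, 1]
r1 m[P→φ1] = [1, 1]
r1 m[D→φ2] = [1, 1]
r1 m[Q→φ0] = [1, 1]
r1 m[Q→φ2] = [1, 1]
r1 m[Q→φ4] = [1, 1]
r1 m[J→φ3] = [1, 1]
r1 m[J→φ6] = [1, 1]
r1 m[J→φ7] = [1, 1]
r1 m[G→φ4] = [1, 1]
r2 m[φ0→M] = [7, 9]
r2 m[φ0→Q] = [9, 7]
r2 m[φ1→M] = [8, 8]
r2 m[φ1→P] = [8, 8]
r2 m[φ2→D] = [8, 3]
r2 m[φ2→Q] = [8, 3]
r2 m[φ3→M] = [6, 8]
r2 m[φ3→J] = [6, 8]
r2 m[φ4→Q] = [7, 6]
r2 m[φ4→G] = [7, 5]
r2 m[φ5→M] = [5, 4]
r2 m[φ5→C] = [5, 4]
r2 m[φ6→H] = [4, 7]
r2 m[φ6→J] = [4, 7]
r2 m[φ7→J] = [2, 6]
r2 m[M→φ0] = [240, 256]
r2 m[M→φ1] = [210, 288]
r2 m[M→φ3] = [280, 288]
r2 m[M→φ5] = [336, 576]
r2 m[C→φ5] = [1, 1]
r2 m[H→φ6] = [1, 1]
r2 m[P→φ1] = [1, 1]
r2 m[D→φ2] = [1, 1]
r2 m[Q→φ0] = [56, 18]
r2 m[Q→φ2] = [63, 42]
r2 m[Q→φ4] = [72, 21]
r2 m[J→φ3] = [8, 42]
r2 m[J→φ6] = [12, 48]
r2 m[J→φ7] = [24, 56]
r2 m[G→φ4] = [1, 1]
r3 m[φ0→M] = [392, 504]
r3 m[φ0→Q] = [2304, 1792]
r3 m[φ1→M] = [8, 8]
r3 m[φ1→P] = [2304, 1680]
r3 m[φ2→D] = [504, 189]
r3 m[φ2→Q] = [8, 3]
r3 m[φ3→M] = [48, 336]
r3 m[φ3→J] = [1680, 2304]
r3 m[φ4→Q] = [7, 6]
r3 m[φ4→G] = [504, 105]
r3 m[φ5→M] = [5, 4]
r3 m[φ5→C] = [1680, 2304]
r3 m[φ6→H] = [192, 336]
r3 m[φ6→J] = [4, 7]
r3 m[φ7→J] = [2, 6]
r3 m[M→φ0] = [240, 256]
r3 m[M→φ1] = [210, 288]
r3 m[M→φ3] = [280, 288]
r3 m[M→φ5] = [336, 576]
r3 m[C→φ5] = [1, 1]
r3 m[H→φ6] = [1, 1]
r3 m[P→φ1] = [1, 1]
r3 m[D→φ2] = [1, 1]
r3 m[Q→φ0] = [56, 18]
r3 m[Q→φ2] = [63, 42]
r3 m[Q→φ4] = [72, 21]
r3 m[J→φ3] = [8, 42]
r3 m[J→φ6] = [12, 48]
r3 m[J→φ7] = [24, 56]
r3 m[G→φ4] = [1, 1]
r4 m[φ0→M] = [392, 504]
r4 m[φ0→Q] = [2304, 1792]
r4 m[φ1→M] = [8, 8]
r4 m[φ1→P] = [2304, 1680]
r4 m[φ2→D] = [504, 189]
r4 m[φ2→Q] = [8, 3]
r4 m[φ3→M] = [48, 336]
r4 m[φ3→J] = [1680, 2304]
r4 m[φ4→Q] = [7, 6]
r4 m[φ4→G] = [504, 105]
r4 m[φ5→M] = [5, 4]
r4 m[φ5→C] = [1680, 2304]
r4 m[φ6→H] = [192, 336]
r4 m[φ6→J] = [4, 7]
r4 m[φ7→J] = [2, 6]
r4 m[M→φ0] = [1920, 10752]
r4 m[M→φ1] = [94080, 677376]
r4 m[M→φ3] = [15680, 16128]
r4 m[M→φ5] = [150528, 1354752]
r4 m[C→φ5] = [1, 1]
r4 m[H→φ6] = [1, 1]
r4 m[P→φ1] = [1, 1]
r4 m[D→φ2] = [1, 1]
r4 m[Q→φ0] = [56, 18]
r4 m[Q→φ2] = [16128, 10752]
r4 m[Q→φ4] = [18432, 5376]
r4 m[J→φ3] = [8, 42]
r4 m[J→φ6] = [3360, 13824]
r4 m[J→φ7] = [6720, 16128]
r4 m[G→φ4] = [1, 1]
r5 m[φ0→M] = [392, 504]
r5 m[φ0→Q] = [96768, 75264]
r5 m[φ1→M] = [8, 8]
r5 m[φ1→P] = [5419008, 752640]
r5 m[φ2→D] = [129024, 48384]
r5 m[φ2→Q] = [8, 3]
r5 m[φ3→M] = [48, 336]
r5 m[φ3→J] = [94080, 129024]
r5 m[φ4→Q] = [7, 6]
r5 m[φ4→G] = [129024, 26880]
r5 m[φ5→M] = [5, 4]
r5 m[φ5→C] = [2709504, 5419008]
r5 m[φ6→H] = [55296, 96768]
r5 m[φ6→J] = [4, 7]
r5 m[φ7→J] = [2, 6]
r5 m[M→φ0] = [1920, 10752]
r5 m[M→φ1] = [94080, 677376]
r5 m[M→φ3] = [15680, 16128]
r5 m[M→φ5] = [150528, 1354752]
r5 m[C→φ5] = [1, 1]
r5 m[H→φ6] = [1, 1]
r5 m[P→φ1] = [1, 1]
r5 m[D→φ2] = [1, 1]
r5 m[Q→φ0] = [56, 18]
r5 m[Q→φ2] = [16128, 10752]
r5 m[Q→φ4] = [18432, 5376]
r5 m[J→φ3] = [8, 42]
r5 m[J→φ6] = [3360, 13824]
r5 m[J→φ7] = [6720, 16128]
r5 m[G→φ4] = [1, 1]
r6 m[φ0→M] = [392, 504]
r6 m[φ0→Q] = [96768, 75264]
r6 m[φ1→M] = [8, 8]
r6 m[φ1→P] = [5419008, 752640]
r6 m[φ2→D] = [129024, 48384]
r6 m[φ2→Q] = [8, 3]
r6 m[φ3→M] = [48, 336]
r6 m[φ3→J] = [94080, 129024]
r6 m[φ4→Q] = [7, 6]
r6 m[φ4→G] = [129024, 26880]
r6 m[φ5→M] = [5, 4]
r6 m[φ5→C] = [2709504, 5419008]
r6 m[φ6→H] = [55296, 96768]
r6 m[φ6→J] = [4, 7]
r6 m[φ7→J] = [2, 6]
r6 m[M→φ0] = [1920, 10752]
r6 m[M→φ1] = [94080, 677376]
r6 m[M→φ3] = [15680, 16128]
r6 m[M→φ5] = [150528, 1354752]
r6 m[C→φ5] = [1, 1]
r6 m[H→φ6] = [1, 1]
r6 m[P→φ1] = [1, 1]
r6 m[D→φ2] = [1, 1]
r6 m[Q→φ0] = [56, 18]
r6 m[Q→φ2] = [677376, 451584]
r6 m[Q→φ4] = [774144, 225792]
r6 m[J→φ3] = [8, 42]
r6 m[J→φ6] = [188160, 774144]
r6 m[J→φ7] = [376320, 903168]
r6 m[G→φ4] = [1, 1]
r7 m[φ0→M] = [392, 504]
r7 m[φ0→Q] = [96768, 75264]
r7 m[φ1→M] = [8, 8]
r7 m[φ1→P] = [5419008, 752640]
r7 m[φ2→D] = [5419008, 2032128]
r7 m[φ2→Q] = [8, 3]
r7 m[φ3→M] = [48, 336]
r7 m[φ3→J] = [94080, 129024]
r7 m[φ4→Q] = [7, 6]
r7 m[φ4→G] = [5419008, 1128960]
r7 m[φ5→M] = [5, 4]
r7 m[φ5→C] = [2709504, 5419008]
r7 m[φ6→H] = [3096576, 5419008]
r7 m[φ6→J] = [4, 7]
r7 m[φ7→J] = [2, 6]
r7 m[M→φ0] = [1920, 10752]
r7 m[M→φ1] = [94080, 677376]
r7 m[M→φ3] = [15680, 16128]
r7 m[M→φ5] = [150528, 1354752]
r7 m[C→φ5] = [1, 1]
r7 m[H→φ6] = [1, 1]
r7 m[P→φ1] = [1, 1]
r7 m[D→φ2] = [1, 1]
r7 m[Q→φ0] = [56, 18]
r7 m[Q→φ2] = [677376, 451584]
r7 m[Q→φ4] = [774144, 225792]
r7 m[J→φ3] = [8, 42]
r7 m[J→φ6] = [188160, 774144]
r7 m[J→φ7] = [376320, 903168]
r7 m[G→φ4] = [1, 1]
r8 m[φ0→M] = [392, 504]
r8 m[φ0→Q] = [96768, 75264]
r8 m[φ1→M] = [8, 8]
r8 m[φ1→P] = [5419008, 752640]
r8 m[φ2→D] = [5419008, 2032128]
r8 m[φ2→Q] = [8, 3]
r8 m[φ3→M] = [48, 336]
r8 m[φ3→J] = [94080, 129024]
r8 m[φ4→Q] = [7, 6]
r8 m[φ4→G] = [5419008, 1128960]
r8 m[φ5→M] = [5, 4]
r8 m[φ5→C] = [2709504, 5419008]
r8 m[φ6→H] = [3096576, 5419008]
r8 m[φ6→J] = [4, 7]
r8 m[φ7→J] = [2, 6]
r8 m[M→φ0] = [1920, 10752]
r8 m[M→φ1] = [94080, 677376]
r8 m[M→φ3] = [15680, 16128]
r8 m[M→φ5] = [150528, 1354752]
r8 m[C→φ5] = [1, 1]
r8 m[H→φ6] = [1, 1]
r8 m[P→φ1] = [1, 1]
r8 m[D→φ2] = [1, 1]
r8 m[Q→φ0] = [56, 18]
r8 m[Q→φ2] = [677376, 451584]
r8 m[Q→φ4] = [774144, 225792]
r8 m[J→φ3] = [8, 42]
r8 m[J→φ6] = [188160, 774144]
r8 m[J→φ7] = [376320, 903168]
r8 m[G→φ4] = [1, 1]
fixed point reached at round 8
b[D] = ⊗ incoming = [5419008, 2032128]

b[D] = [5419008, 2032128]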